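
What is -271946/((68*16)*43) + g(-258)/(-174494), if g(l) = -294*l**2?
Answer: 5047100735/47462368 ≈ 106.34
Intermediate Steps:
-271946/((68*16)*43) + g(-258)/(-174494) = -271946/((68*16)*43) - 294*(-258)**2/(-174494) = -271946/(1088*43) - 294*66564*(-1/174494) = -271946/46784 - 19569816*(-1/174494) = -271946*1/46784 + 227556/2029 = -135973/23392 + 227556/2029 = 5047100735/47462368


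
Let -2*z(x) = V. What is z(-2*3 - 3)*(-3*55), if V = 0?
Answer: 0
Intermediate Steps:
z(x) = 0 (z(x) = -1/2*0 = 0)
z(-2*3 - 3)*(-3*55) = 0*(-3*55) = 0*(-165) = 0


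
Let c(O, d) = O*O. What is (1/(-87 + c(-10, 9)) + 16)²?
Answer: 43681/169 ≈ 258.47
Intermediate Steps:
c(O, d) = O²
(1/(-87 + c(-10, 9)) + 16)² = (1/(-87 + (-10)²) + 16)² = (1/(-87 + 100) + 16)² = (1/13 + 16)² = (209/13)² = 43681/169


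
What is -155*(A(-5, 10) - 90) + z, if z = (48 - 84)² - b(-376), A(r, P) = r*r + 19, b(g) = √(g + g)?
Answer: 8426 - 4*I*√47 ≈ 8426.0 - 27.423*I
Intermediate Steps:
b(g) = √2*√g (b(g) = √(2*g) = √2*√g)
A(r, P) = 19 + r² (A(r, P) = r² + 19 = 19 + r²)
z = 1296 - 4*I*√47 (z = (48 - 84)² - √2*√(-376) = (-36)² - √2*2*I*√94 = 1296 - 4*I*√47 ≈ 1296.0 - 27.423*I)
-155*(A(-5, 10) - 90) + z = -155*((19 + (-5)²) - 90) + (1296 - 4*I*√47) = -155*((19 + 25) - 90) + (1296 - 4*I*√47) = -155*(44 - 90) + (1296 - 4*I*√47) = -155*(-46) + (1296 - 4*I*√47) = 7130 + (1296 - 4*I*√47) = 8426 - 4*I*√47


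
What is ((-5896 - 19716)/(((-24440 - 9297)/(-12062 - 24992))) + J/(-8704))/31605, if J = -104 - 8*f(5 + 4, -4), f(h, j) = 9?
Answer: -34418022867/38669619296 ≈ -0.89005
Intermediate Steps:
J = -176 (J = -104 - 8*9 = -104 - 72 = -176)
((-5896 - 19716)/(((-24440 - 9297)/(-12062 - 24992))) + J/(-8704))/31605 = ((-5896 - 19716)/(((-24440 - 9297)/(-12062 - 24992))) - 176/(-8704))/31605 = (-25612/((-33737/(-37054))) - 176*(-1/8704))*(1/31605) = (-25612/((-33737*(-1/37054))) + 11/544)*(1/31605) = (-25612/33737/37054 + 11/544)*(1/31605) = (-25612*37054/33737 + 11/544)*(1/31605) = (-949027048/33737 + 11/544)*(1/31605) = -516270343005/18352928*1/31605 = -34418022867/38669619296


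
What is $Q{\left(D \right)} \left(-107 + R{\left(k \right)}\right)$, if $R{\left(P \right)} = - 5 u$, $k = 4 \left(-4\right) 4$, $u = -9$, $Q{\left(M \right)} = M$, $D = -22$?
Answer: $1364$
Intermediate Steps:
$k = -64$ ($k = \left(-16\right) 4 = -64$)
$R{\left(P \right)} = 45$ ($R{\left(P \right)} = \left(-5\right) \left(-9\right) = 45$)
$Q{\left(D \right)} \left(-107 + R{\left(k \right)}\right) = - 22 \left(-107 + 45\right) = \left(-22\right) \left(-62\right) = 1364$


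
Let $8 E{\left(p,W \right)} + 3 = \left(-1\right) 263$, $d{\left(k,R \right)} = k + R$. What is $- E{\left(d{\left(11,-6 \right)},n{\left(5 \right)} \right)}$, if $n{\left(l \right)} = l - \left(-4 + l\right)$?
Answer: $\frac{133}{4} \approx 33.25$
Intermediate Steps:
$d{\left(k,R \right)} = R + k$
$n{\left(l \right)} = 4$
$E{\left(p,W \right)} = - \frac{133}{4}$ ($E{\left(p,W \right)} = - \frac{3}{8} + \frac{\left(-1\right) 263}{8} = - \frac{3}{8} + \frac{1}{8} \left(-263\right) = - \frac{3}{8} - \frac{263}{8} = - \frac{133}{4}$)
$- E{\left(d{\left(11,-6 \right)},n{\left(5 \right)} \right)} = \left(-1\right) \left(- \frac{133}{4}\right) = \frac{133}{4}$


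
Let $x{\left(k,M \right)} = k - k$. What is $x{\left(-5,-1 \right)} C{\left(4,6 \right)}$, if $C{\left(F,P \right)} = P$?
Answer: $0$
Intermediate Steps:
$x{\left(k,M \right)} = 0$
$x{\left(-5,-1 \right)} C{\left(4,6 \right)} = 0 \cdot 6 = 0$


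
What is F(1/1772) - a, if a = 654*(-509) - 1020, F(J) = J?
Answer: 591681433/1772 ≈ 3.3391e+5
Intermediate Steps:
a = -333906 (a = -332886 - 1020 = -333906)
F(1/1772) - a = 1/1772 - 1*(-333906) = 1/1772 + 333906 = 591681433/1772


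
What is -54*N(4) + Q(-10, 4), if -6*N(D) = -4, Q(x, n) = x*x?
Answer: 64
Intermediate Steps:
Q(x, n) = x²
N(D) = ⅔ (N(D) = -⅙*(-4) = ⅔)
-54*N(4) + Q(-10, 4) = -54*⅔ + (-10)² = -36 + 100 = 64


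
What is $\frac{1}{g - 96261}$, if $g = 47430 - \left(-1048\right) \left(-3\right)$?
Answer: $- \frac{1}{51975} \approx -1.924 \cdot 10^{-5}$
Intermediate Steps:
$g = 44286$ ($g = 47430 - 3144 = 44286$)
$\frac{1}{g - 96261} = \frac{1}{44286 - 96261} = \frac{1}{-51975} = - \frac{1}{51975}$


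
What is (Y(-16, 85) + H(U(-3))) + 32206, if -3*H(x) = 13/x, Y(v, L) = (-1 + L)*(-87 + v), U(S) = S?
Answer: 211999/9 ≈ 23555.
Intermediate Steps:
H(x) = -13/(3*x)
(Y(-16, 85) + H(U(-3))) + 32206 = ((87 - 1*(-16) - 87*85 + 85*(-16)) - 13/3/(-3)) + 32206 = ((87 + 16 - 7395 - 1360) - 13/3*(-1/3)) + 32206 = (-8652 + 13/9) + 32206 = -77855/9 + 32206 = 211999/9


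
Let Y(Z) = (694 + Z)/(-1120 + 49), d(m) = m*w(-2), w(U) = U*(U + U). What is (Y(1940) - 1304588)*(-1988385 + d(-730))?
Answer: 928787946464650/357 ≈ 2.6016e+12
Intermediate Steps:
w(U) = 2*U² (w(U) = U*(2*U) = 2*U²)
d(m) = 8*m (d(m) = m*(2*(-2)²) = m*(2*4) = m*8 = 8*m)
Y(Z) = -694/1071 - Z/1071 (Y(Z) = (694 + Z)/(-1071) = (694 + Z)*(-1/1071) = -694/1071 - Z/1071)
(Y(1940) - 1304588)*(-1988385 + d(-730)) = ((-694/1071 - 1/1071*1940) - 1304588)*(-1988385 + 8*(-730)) = ((-694/1071 - 1940/1071) - 1304588)*(-1988385 - 5840) = (-878/357 - 1304588)*(-1994225) = -465738794/357*(-1994225) = 928787946464650/357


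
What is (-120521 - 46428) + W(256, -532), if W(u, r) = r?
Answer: -167481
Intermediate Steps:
(-120521 - 46428) + W(256, -532) = (-120521 - 46428) - 532 = -166949 - 532 = -167481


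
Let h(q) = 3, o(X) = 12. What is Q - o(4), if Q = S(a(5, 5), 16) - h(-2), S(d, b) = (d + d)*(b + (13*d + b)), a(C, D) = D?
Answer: 955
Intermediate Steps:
S(d, b) = 2*d*(2*b + 13*d) (S(d, b) = (2*d)*(b + (b + 13*d)) = (2*d)*(2*b + 13*d) = 2*d*(2*b + 13*d))
Q = 967 (Q = 2*5*(2*16 + 13*5) - 1*3 = 2*5*(32 + 65) - 3 = 2*5*97 - 3 = 970 - 3 = 967)
Q - o(4) = 967 - 1*12 = 967 - 12 = 955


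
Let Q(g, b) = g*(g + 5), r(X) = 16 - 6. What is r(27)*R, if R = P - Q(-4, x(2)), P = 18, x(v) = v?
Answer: 220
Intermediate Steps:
r(X) = 10
Q(g, b) = g*(5 + g)
R = 22 (R = 18 - (-4)*(5 - 4) = 18 - (-4) = 18 - 1*(-4) = 18 + 4 = 22)
r(27)*R = 10*22 = 220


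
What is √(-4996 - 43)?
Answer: I*√5039 ≈ 70.986*I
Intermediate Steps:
√(-4996 - 43) = √(-5039) = I*√5039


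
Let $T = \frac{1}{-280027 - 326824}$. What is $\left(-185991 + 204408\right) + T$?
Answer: $\frac{11176374866}{606851} \approx 18417.0$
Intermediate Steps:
$T = - \frac{1}{606851}$ ($T = \frac{1}{-606851} = - \frac{1}{606851} \approx -1.6479 \cdot 10^{-6}$)
$\left(-185991 + 204408\right) + T = \left(-185991 + 204408\right) - \frac{1}{606851} = 18417 - \frac{1}{606851} = \frac{11176374866}{606851}$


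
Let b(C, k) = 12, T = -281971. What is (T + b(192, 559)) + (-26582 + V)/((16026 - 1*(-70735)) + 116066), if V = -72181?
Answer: -19062998952/67609 ≈ -2.8196e+5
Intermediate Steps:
(T + b(192, 559)) + (-26582 + V)/((16026 - 1*(-70735)) + 116066) = (-281971 + 12) + (-26582 - 72181)/((16026 - 1*(-70735)) + 116066) = -281959 - 98763/((16026 + 70735) + 116066) = -281959 - 98763/(86761 + 116066) = -281959 - 98763/202827 = -281959 - 98763*1/202827 = -281959 - 32921/67609 = -19062998952/67609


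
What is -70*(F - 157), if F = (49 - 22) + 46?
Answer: 5880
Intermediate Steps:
F = 73 (F = 27 + 46 = 73)
-70*(F - 157) = -70*(73 - 157) = -70*(-84) = 5880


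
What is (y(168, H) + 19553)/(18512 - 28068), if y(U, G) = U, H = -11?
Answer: -19721/9556 ≈ -2.0637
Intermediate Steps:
(y(168, H) + 19553)/(18512 - 28068) = (168 + 19553)/(18512 - 28068) = 19721/(-9556) = 19721*(-1/9556) = -19721/9556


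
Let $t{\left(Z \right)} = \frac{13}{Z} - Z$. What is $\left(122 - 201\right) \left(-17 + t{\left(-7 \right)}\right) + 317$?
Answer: $\frac{8776}{7} \approx 1253.7$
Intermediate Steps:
$t{\left(Z \right)} = - Z + \frac{13}{Z}$
$\left(122 - 201\right) \left(-17 + t{\left(-7 \right)}\right) + 317 = \left(122 - 201\right) \left(-17 + \left(\left(-1\right) \left(-7\right) + \frac{13}{-7}\right)\right) + 317 = - 79 \left(-17 + \left(7 + 13 \left(- \frac{1}{7}\right)\right)\right) + 317 = - 79 \left(-17 + \left(7 - \frac{13}{7}\right)\right) + 317 = - 79 \left(-17 + \frac{36}{7}\right) + 317 = \left(-79\right) \left(- \frac{83}{7}\right) + 317 = \frac{6557}{7} + 317 = \frac{8776}{7}$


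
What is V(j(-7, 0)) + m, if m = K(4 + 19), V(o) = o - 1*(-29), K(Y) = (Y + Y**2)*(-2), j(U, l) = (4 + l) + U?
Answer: -1078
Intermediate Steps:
j(U, l) = 4 + U + l
K(Y) = -2*Y - 2*Y**2
V(o) = 29 + o (V(o) = o + 29 = 29 + o)
m = -1104 (m = -2*(4 + 19)*(1 + (4 + 19)) = -2*23*(1 + 23) = -2*23*24 = -1104)
V(j(-7, 0)) + m = (29 + (4 - 7 + 0)) - 1104 = (29 - 3) - 1104 = 26 - 1104 = -1078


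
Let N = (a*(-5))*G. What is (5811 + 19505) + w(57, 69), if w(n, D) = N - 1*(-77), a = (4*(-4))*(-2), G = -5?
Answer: 26193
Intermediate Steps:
a = 32 (a = -16*(-2) = 32)
N = 800 (N = (32*(-5))*(-5) = -160*(-5) = 800)
w(n, D) = 877 (w(n, D) = 800 - 1*(-77) = 800 + 77 = 877)
(5811 + 19505) + w(57, 69) = (5811 + 19505) + 877 = 25316 + 877 = 26193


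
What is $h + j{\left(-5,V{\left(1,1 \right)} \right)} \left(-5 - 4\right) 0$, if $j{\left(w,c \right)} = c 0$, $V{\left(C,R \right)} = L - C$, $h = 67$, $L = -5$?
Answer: $67$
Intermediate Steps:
$V{\left(C,R \right)} = -5 - C$
$j{\left(w,c \right)} = 0$
$h + j{\left(-5,V{\left(1,1 \right)} \right)} \left(-5 - 4\right) 0 = 67 + 0 \left(-5 - 4\right) 0 = 67 + 0 \left(-9\right) 0 = 67 + 0 \cdot 0 = 67 + 0 = 67$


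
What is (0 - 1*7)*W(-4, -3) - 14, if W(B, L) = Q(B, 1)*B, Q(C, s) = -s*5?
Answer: -154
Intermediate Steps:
Q(C, s) = -5*s
W(B, L) = -5*B (W(B, L) = (-5*1)*B = -5*B)
(0 - 1*7)*W(-4, -3) - 14 = (0 - 1*7)*(-5*(-4)) - 14 = (0 - 7)*20 - 14 = -7*20 - 14 = -140 - 14 = -154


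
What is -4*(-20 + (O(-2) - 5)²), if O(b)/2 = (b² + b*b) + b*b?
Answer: -1364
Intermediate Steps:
O(b) = 6*b² (O(b) = 2*((b² + b*b) + b*b) = 2*((b² + b²) + b²) = 2*(2*b² + b²) = 2*(3*b²) = 6*b²)
-4*(-20 + (O(-2) - 5)²) = -4*(-20 + (6*(-2)² - 5)²) = -4*(-20 + (6*4 - 5)²) = -4*(-20 + (24 - 5)²) = -4*(-20 + 19²) = -4*(-20 + 361) = -4*341 = -1364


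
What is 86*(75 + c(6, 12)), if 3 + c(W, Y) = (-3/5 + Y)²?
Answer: 434214/25 ≈ 17369.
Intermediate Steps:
c(W, Y) = -3 + (-⅗ + Y)² (c(W, Y) = -3 + (-3/5 + Y)² = -3 + (-3*⅕ + Y)² = -3 + (-⅗ + Y)²)
86*(75 + c(6, 12)) = 86*(75 + (-3 + (-3 + 5*12)²/25)) = 86*(75 + (-3 + (-3 + 60)²/25)) = 86*(75 + (-3 + (1/25)*57²)) = 86*(75 + (-3 + (1/25)*3249)) = 86*(75 + (-3 + 3249/25)) = 86*(75 + 3174/25) = 86*(5049/25) = 434214/25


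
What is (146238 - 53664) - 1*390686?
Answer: -298112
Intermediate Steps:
(146238 - 53664) - 1*390686 = 92574 - 390686 = -298112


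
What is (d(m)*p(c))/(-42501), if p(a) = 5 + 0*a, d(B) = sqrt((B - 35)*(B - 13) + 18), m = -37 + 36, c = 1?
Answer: -5*sqrt(58)/14167 ≈ -0.0026879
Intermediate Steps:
m = -1
d(B) = sqrt(18 + (-35 + B)*(-13 + B)) (d(B) = sqrt((-35 + B)*(-13 + B) + 18) = sqrt(18 + (-35 + B)*(-13 + B)))
p(a) = 5 (p(a) = 5 + 0 = 5)
(d(m)*p(c))/(-42501) = (sqrt(473 + (-1)**2 - 48*(-1))*5)/(-42501) = (sqrt(473 + 1 + 48)*5)*(-1/42501) = (sqrt(522)*5)*(-1/42501) = ((3*sqrt(58))*5)*(-1/42501) = (15*sqrt(58))*(-1/42501) = -5*sqrt(58)/14167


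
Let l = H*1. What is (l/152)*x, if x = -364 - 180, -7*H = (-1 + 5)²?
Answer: 1088/133 ≈ 8.1805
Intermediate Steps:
H = -16/7 (H = -(-1 + 5)²/7 = -⅐*4² = -⅐*16 = -16/7 ≈ -2.2857)
x = -544
l = -16/7 (l = -16/7*1 = -16/7 ≈ -2.2857)
(l/152)*x = -16/7/152*(-544) = -16/7*1/152*(-544) = -2/133*(-544) = 1088/133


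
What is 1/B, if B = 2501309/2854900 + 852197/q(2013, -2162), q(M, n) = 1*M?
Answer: 5746913700/2437972350317 ≈ 0.0023573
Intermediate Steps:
q(M, n) = M
B = 2437972350317/5746913700 (B = 2501309/2854900 + 852197/2013 = 2437972350317/5746913700 ≈ 424.22)
1/B = 1/(2437972350317/5746913700) = 5746913700/2437972350317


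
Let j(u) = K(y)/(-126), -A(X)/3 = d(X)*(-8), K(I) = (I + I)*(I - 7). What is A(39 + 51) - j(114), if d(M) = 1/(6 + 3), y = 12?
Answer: 76/21 ≈ 3.6190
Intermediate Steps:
d(M) = ⅑ (d(M) = 1/9 = ⅑)
K(I) = 2*I*(-7 + I) (K(I) = (2*I)*(-7 + I) = 2*I*(-7 + I))
A(X) = 8/3 (A(X) = -(-8)/3 = -3*(-8/9) = 8/3)
j(u) = -20/21 (j(u) = (2*12*(-7 + 12))/(-126) = (2*12*5)*(-1/126) = 120*(-1/126) = -20/21)
A(39 + 51) - j(114) = 8/3 - 1*(-20/21) = 8/3 + 20/21 = 76/21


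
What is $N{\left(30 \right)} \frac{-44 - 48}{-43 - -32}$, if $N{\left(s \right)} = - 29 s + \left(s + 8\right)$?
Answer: $- \frac{76544}{11} \approx -6958.5$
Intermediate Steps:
$N{\left(s \right)} = 8 - 28 s$ ($N{\left(s \right)} = - 29 s + \left(8 + s\right) = 8 - 28 s$)
$N{\left(30 \right)} \frac{-44 - 48}{-43 - -32} = \left(8 - 840\right) \frac{-44 - 48}{-43 - -32} = \left(8 - 840\right) \left(- \frac{92}{-43 + 32}\right) = - 832 \left(- \frac{92}{-11}\right) = - 832 \left(\left(-92\right) \left(- \frac{1}{11}\right)\right) = \left(-832\right) \frac{92}{11} = - \frac{76544}{11}$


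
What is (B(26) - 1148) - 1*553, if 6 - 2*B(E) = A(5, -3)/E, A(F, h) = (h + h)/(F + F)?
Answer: -441477/260 ≈ -1698.0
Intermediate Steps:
A(F, h) = h/F (A(F, h) = (2*h)/((2*F)) = (2*h)*(1/(2*F)) = h/F)
B(E) = 3 + 3/(10*E) (B(E) = 3 - (-3/5)/(2*E) = 3 - (-3*⅕)/(2*E) = 3 - (-3)/(10*E) = 3 + 3/(10*E))
(B(26) - 1148) - 1*553 = ((3 + (3/10)/26) - 1148) - 1*553 = ((3 + (3/10)*(1/26)) - 1148) - 553 = ((3 + 3/260) - 1148) - 553 = (783/260 - 1148) - 553 = -297697/260 - 553 = -441477/260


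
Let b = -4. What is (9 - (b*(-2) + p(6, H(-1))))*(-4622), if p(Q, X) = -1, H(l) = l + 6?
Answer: -9244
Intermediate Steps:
H(l) = 6 + l
(9 - (b*(-2) + p(6, H(-1))))*(-4622) = (9 - (-4*(-2) - 1))*(-4622) = (9 - (8 - 1))*(-4622) = (9 - 1*7)*(-4622) = (9 - 7)*(-4622) = 2*(-4622) = -9244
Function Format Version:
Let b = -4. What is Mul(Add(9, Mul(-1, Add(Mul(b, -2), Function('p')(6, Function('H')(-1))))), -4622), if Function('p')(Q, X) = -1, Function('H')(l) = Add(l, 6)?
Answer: -9244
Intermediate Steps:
Function('H')(l) = Add(6, l)
Mul(Add(9, Mul(-1, Add(Mul(b, -2), Function('p')(6, Function('H')(-1))))), -4622) = Mul(Add(9, Mul(-1, Add(Mul(-4, -2), -1))), -4622) = Mul(Add(9, Mul(-1, Add(8, -1))), -4622) = Mul(Add(9, Mul(-1, 7)), -4622) = Mul(Add(9, -7), -4622) = Mul(2, -4622) = -9244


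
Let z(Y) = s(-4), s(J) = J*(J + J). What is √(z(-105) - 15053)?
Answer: 3*I*√1669 ≈ 122.56*I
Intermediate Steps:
s(J) = 2*J² (s(J) = J*(2*J) = 2*J²)
z(Y) = 32 (z(Y) = 2*(-4)² = 2*16 = 32)
√(z(-105) - 15053) = √(32 - 15053) = √(-15021) = 3*I*√1669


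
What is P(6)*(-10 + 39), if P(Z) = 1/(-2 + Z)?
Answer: 29/4 ≈ 7.2500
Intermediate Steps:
P(6)*(-10 + 39) = (-10 + 39)/(-2 + 6) = 29/4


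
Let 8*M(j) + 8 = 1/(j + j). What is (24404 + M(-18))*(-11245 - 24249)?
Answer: -124727034061/144 ≈ -8.6616e+8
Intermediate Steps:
M(j) = -1 + 1/(16*j) (M(j) = -1 + 1/(8*(j + j)) = -1 + 1/(8*((2*j))) = -1 + (1/(2*j))/8 = -1 + 1/(16*j))
(24404 + M(-18))*(-11245 - 24249) = (24404 + (1/16 - 1*(-18))/(-18))*(-11245 - 24249) = (24404 - (1/16 + 18)/18)*(-35494) = (24404 - 1/18*289/16)*(-35494) = (24404 - 289/288)*(-35494) = (7028063/288)*(-35494) = -124727034061/144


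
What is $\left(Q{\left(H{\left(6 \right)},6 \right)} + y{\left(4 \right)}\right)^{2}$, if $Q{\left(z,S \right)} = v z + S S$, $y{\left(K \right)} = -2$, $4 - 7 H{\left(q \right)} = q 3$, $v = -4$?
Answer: $1764$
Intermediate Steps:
$H{\left(q \right)} = \frac{4}{7} - \frac{3 q}{7}$ ($H{\left(q \right)} = \frac{4}{7} - \frac{q 3}{7} = \frac{4}{7} - \frac{3 q}{7}$)
$Q{\left(z,S \right)} = S^{2} - 4 z$ ($Q{\left(z,S \right)} = - 4 z + S S = - 4 z + S^{2} = S^{2} - 4 z$)
$\left(Q{\left(H{\left(6 \right)},6 \right)} + y{\left(4 \right)}\right)^{2} = \left(\left(6^{2} - 4 \left(\frac{4}{7} - \frac{18}{7}\right)\right) - 2\right)^{2} = \left(\left(36 - 4 \left(\frac{4}{7} - \frac{18}{7}\right)\right) - 2\right)^{2} = \left(\left(36 - -8\right) - 2\right)^{2} = \left(\left(36 + 8\right) - 2\right)^{2} = \left(44 - 2\right)^{2} = 42^{2} = 1764$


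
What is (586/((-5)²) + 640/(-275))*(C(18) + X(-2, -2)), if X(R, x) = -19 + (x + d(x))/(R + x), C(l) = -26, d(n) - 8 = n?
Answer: -267076/275 ≈ -971.19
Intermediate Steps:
d(n) = 8 + n
X(R, x) = -19 + (8 + 2*x)/(R + x) (X(R, x) = -19 + (x + (8 + x))/(R + x) = -19 + (8 + 2*x)/(R + x))
(586/((-5)²) + 640/(-275))*(C(18) + X(-2, -2)) = (586/((-5)²) + 640/(-275))*(-26 + (8 - 19*(-2) - 17*(-2))/(-2 - 2)) = (586/25 + 640*(-1/275))*(-26 + (8 + 38 + 34)/(-4)) = (586*(1/25) - 128/55)*(-26 - ¼*80) = (586/25 - 128/55)*(-26 - 20) = (5806/275)*(-46) = -267076/275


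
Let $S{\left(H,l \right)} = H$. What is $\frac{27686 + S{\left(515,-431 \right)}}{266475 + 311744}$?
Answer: $\frac{28201}{578219} \approx 0.048772$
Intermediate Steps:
$\frac{27686 + S{\left(515,-431 \right)}}{266475 + 311744} = \frac{27686 + 515}{266475 + 311744} = \frac{28201}{578219}$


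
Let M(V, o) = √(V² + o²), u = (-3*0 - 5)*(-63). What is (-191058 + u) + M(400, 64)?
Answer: -190743 + 16*√641 ≈ -1.9034e+5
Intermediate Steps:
u = 315 (u = (0 - 5)*(-63) = -5*(-63) = 315)
(-191058 + u) + M(400, 64) = (-191058 + 315) + √(400² + 64²) = -190743 + √(160000 + 4096) = -190743 + √164096 = -190743 + 16*√641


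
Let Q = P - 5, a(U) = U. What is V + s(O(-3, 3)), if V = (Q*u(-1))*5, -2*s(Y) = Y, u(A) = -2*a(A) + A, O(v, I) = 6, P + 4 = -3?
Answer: -63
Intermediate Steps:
P = -7 (P = -4 - 3 = -7)
u(A) = -A (u(A) = -2*A + A = -A)
Q = -12 (Q = -7 - 5 = -12)
s(Y) = -Y/2
V = -60 (V = -(-12)*(-1)*5 = -12*1*5 = -12*5 = -60)
V + s(O(-3, 3)) = -60 - ½*6 = -60 - 3 = -63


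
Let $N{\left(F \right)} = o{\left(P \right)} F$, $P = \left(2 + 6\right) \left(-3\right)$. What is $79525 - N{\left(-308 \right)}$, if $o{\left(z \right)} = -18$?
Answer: $73981$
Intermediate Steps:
$P = -24$ ($P = 8 \left(-3\right) = -24$)
$N{\left(F \right)} = - 18 F$
$79525 - N{\left(-308 \right)} = 79525 - \left(-18\right) \left(-308\right) = 79525 - 5544 = 73981$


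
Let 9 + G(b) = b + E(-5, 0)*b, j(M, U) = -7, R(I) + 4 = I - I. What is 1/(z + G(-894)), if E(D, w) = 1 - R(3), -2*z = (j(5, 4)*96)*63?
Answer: 1/15795 ≈ 6.3311e-5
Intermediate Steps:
R(I) = -4 (R(I) = -4 + (I - I) = -4 + 0 = -4)
z = 21168 (z = -(-7*96)*63/2 = -(-336)*63 = -½*(-42336) = 21168)
E(D, w) = 5 (E(D, w) = 1 - 1*(-4) = 1 + 4 = 5)
G(b) = -9 + 6*b (G(b) = -9 + (b + 5*b) = -9 + 6*b)
1/(z + G(-894)) = 1/(21168 + (-9 + 6*(-894))) = 1/(21168 + (-9 - 5364)) = 1/(21168 - 5373) = 1/15795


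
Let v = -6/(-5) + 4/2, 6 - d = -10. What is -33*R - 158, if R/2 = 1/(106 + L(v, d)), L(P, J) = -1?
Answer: -5552/35 ≈ -158.63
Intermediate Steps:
d = 16 (d = 6 - 1*(-10) = 6 + 10 = 16)
v = 16/5 (v = -6*(-⅕) + 4*(½) = 6/5 + 2 = 16/5 ≈ 3.2000)
R = 2/105 (R = 2/(106 - 1) = 2/105 ≈ 0.019048)
-33*R - 158 = -33*2/105 - 158 = -22/35 - 158 = -5552/35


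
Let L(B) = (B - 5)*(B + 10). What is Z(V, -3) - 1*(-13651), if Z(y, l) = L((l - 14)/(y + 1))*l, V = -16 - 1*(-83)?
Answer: 220873/16 ≈ 13805.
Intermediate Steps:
V = 67 (V = -16 + 83 = 67)
L(B) = (-5 + B)*(10 + B)
Z(y, l) = l*(-50 + (-14 + l)²/(1 + y)² + 5*(-14 + l)/(1 + y)) (Z(y, l) = (-50 + ((l - 14)/(y + 1))² + 5*((l - 14)/(y + 1)))*l = (-50 + ((-14 + l)/(1 + y))² + 5*((-14 + l)/(1 + y)))*l = (-50 + (-14 + l)²/(1 + y)² + 5*(-14 + l)/(1 + y))*l = l*(-50 + (-14 + l)²/(1 + y)² + 5*(-14 + l)/(1 + y)))
Z(V, -3) - 1*(-13651) = -3*((-14 - 3)² - 50*(1 + 67)² + 5*(1 + 67)*(-14 - 3))/(1 + 67)² - 1*(-13651) = -3*((-17)² - 50*68² + 5*68*(-17))/68² + 13651 = -3*1/4624*(289 - 50*4624 - 5780) + 13651 = -3*1/4624*(289 - 231200 - 5780) + 13651 = -3*1/4624*(-236691) + 13651 = 2457/16 + 13651 = 220873/16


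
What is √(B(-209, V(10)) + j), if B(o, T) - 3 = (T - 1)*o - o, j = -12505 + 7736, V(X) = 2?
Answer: I*√4766 ≈ 69.036*I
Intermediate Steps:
j = -4769
B(o, T) = 3 - o + o*(-1 + T) (B(o, T) = 3 + ((T - 1)*o - o) = 3 + ((-1 + T)*o - o) = 3 + (o*(-1 + T) - o) = 3 + (-o + o*(-1 + T)) = 3 - o + o*(-1 + T))
√(B(-209, V(10)) + j) = √((3 - 2*(-209) + 2*(-209)) - 4769) = √((3 + 418 - 418) - 4769) = √(3 - 4769) = √(-4766) = I*√4766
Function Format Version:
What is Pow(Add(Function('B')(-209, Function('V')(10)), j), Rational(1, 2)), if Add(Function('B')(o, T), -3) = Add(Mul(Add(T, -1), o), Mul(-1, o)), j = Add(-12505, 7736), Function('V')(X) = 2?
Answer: Mul(I, Pow(4766, Rational(1, 2))) ≈ Mul(69.036, I)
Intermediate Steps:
j = -4769
Function('B')(o, T) = Add(3, Mul(-1, o), Mul(o, Add(-1, T))) (Function('B')(o, T) = Add(3, Add(Mul(Add(T, -1), o), Mul(-1, o))) = Add(3, Add(Mul(Add(-1, T), o), Mul(-1, o))) = Add(3, Add(Mul(o, Add(-1, T)), Mul(-1, o))) = Add(3, Add(Mul(-1, o), Mul(o, Add(-1, T)))) = Add(3, Mul(-1, o), Mul(o, Add(-1, T))))
Pow(Add(Function('B')(-209, Function('V')(10)), j), Rational(1, 2)) = Pow(Add(Add(3, Mul(-2, -209), Mul(2, -209)), -4769), Rational(1, 2)) = Pow(Add(Add(3, 418, -418), -4769), Rational(1, 2)) = Pow(Add(3, -4769), Rational(1, 2)) = Pow(-4766, Rational(1, 2)) = Mul(I, Pow(4766, Rational(1, 2)))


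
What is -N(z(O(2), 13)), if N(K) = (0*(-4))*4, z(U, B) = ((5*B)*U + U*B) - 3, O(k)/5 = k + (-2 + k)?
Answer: 0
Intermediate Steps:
O(k) = -10 + 10*k (O(k) = 5*(k + (-2 + k)) = 5*(-2 + 2*k) = -10 + 10*k)
z(U, B) = -3 + 6*B*U (z(U, B) = (5*B*U + B*U) - 3 = 6*B*U - 3 = -3 + 6*B*U)
N(K) = 0 (N(K) = 0*4 = 0)
-N(z(O(2), 13)) = -1*0 = 0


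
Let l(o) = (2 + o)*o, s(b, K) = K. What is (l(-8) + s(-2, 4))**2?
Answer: 2704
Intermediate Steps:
l(o) = o*(2 + o)
(l(-8) + s(-2, 4))**2 = (-8*(2 - 8) + 4)**2 = (-8*(-6) + 4)**2 = (48 + 4)**2 = 52**2 = 2704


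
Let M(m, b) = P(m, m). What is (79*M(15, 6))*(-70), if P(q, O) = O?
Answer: -82950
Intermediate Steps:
M(m, b) = m
(79*M(15, 6))*(-70) = (79*15)*(-70) = 1185*(-70) = -82950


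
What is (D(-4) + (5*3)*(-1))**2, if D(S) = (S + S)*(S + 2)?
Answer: 1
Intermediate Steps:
D(S) = 2*S*(2 + S) (D(S) = (2*S)*(2 + S) = 2*S*(2 + S))
(D(-4) + (5*3)*(-1))**2 = (2*(-4)*(2 - 4) + (5*3)*(-1))**2 = (2*(-4)*(-2) + 15*(-1))**2 = (16 - 15)**2 = 1**2 = 1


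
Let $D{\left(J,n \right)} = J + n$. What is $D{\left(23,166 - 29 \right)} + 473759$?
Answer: $473919$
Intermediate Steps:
$D{\left(23,166 - 29 \right)} + 473759 = \left(23 + \left(166 - 29\right)\right) + 473759 = \left(23 + 137\right) + 473759 = 160 + 473759 = 473919$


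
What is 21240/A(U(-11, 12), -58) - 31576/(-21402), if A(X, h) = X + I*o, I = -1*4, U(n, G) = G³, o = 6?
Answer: 10591333/759771 ≈ 13.940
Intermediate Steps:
I = -4
A(X, h) = -24 + X (A(X, h) = X - 4*6 = X - 24 = -24 + X)
21240/A(U(-11, 12), -58) - 31576/(-21402) = 21240/(-24 + 12³) - 31576/(-21402) = 21240/(-24 + 1728) - 31576*(-1/21402) = 21240/1704 + 15788/10701 = 21240*(1/1704) + 15788/10701 = 885/71 + 15788/10701 = 10591333/759771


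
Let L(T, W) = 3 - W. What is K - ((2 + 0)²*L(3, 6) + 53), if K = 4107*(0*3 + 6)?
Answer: 24601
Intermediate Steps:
K = 24642 (K = 4107*(0 + 6) = 4107*6 = 24642)
K - ((2 + 0)²*L(3, 6) + 53) = 24642 - ((2 + 0)²*(3 - 1*6) + 53) = 24642 - (2²*(3 - 6) + 53) = 24642 - (4*(-3) + 53) = 24642 - (-12 + 53) = 24642 - 1*41 = 24642 - 41 = 24601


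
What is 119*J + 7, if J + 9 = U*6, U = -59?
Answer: -43190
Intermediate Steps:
J = -363 (J = -9 - 59*6 = -9 - 354 = -363)
119*J + 7 = 119*(-363) + 7 = -43197 + 7 = -43190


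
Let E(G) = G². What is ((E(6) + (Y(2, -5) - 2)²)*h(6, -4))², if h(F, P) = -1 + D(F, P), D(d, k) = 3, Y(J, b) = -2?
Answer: 10816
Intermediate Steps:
h(F, P) = 2 (h(F, P) = -1 + 3 = 2)
((E(6) + (Y(2, -5) - 2)²)*h(6, -4))² = ((6² + (-2 - 2)²)*2)² = ((36 + (-4)²)*2)² = ((36 + 16)*2)² = (52*2)² = 104² = 10816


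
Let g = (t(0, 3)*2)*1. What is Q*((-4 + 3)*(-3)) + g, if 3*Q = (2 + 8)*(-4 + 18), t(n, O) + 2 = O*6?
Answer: 172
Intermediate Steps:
t(n, O) = -2 + 6*O (t(n, O) = -2 + O*6 = -2 + 6*O)
g = 32 (g = ((-2 + 6*3)*2)*1 = ((-2 + 18)*2)*1 = (16*2)*1 = 32*1 = 32)
Q = 140/3 (Q = ((2 + 8)*(-4 + 18))/3 = (10*14)/3 = (1/3)*140 = 140/3 ≈ 46.667)
Q*((-4 + 3)*(-3)) + g = 140*((-4 + 3)*(-3))/3 + 32 = 140*(-1*(-3))/3 + 32 = (140/3)*3 + 32 = 140 + 32 = 172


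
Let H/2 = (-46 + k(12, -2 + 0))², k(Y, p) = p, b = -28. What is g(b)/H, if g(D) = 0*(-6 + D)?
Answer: 0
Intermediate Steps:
g(D) = 0
H = 4608 (H = 2*(-46 + (-2 + 0))² = 2*(-46 - 2)² = 2*(-48)² = 2*2304 = 4608)
g(b)/H = 0/4608 = 0*(1/4608) = 0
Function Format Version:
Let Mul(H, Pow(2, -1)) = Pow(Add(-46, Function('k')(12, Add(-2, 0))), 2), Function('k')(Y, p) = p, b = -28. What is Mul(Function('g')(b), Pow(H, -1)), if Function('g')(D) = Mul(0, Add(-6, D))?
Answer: 0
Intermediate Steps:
Function('g')(D) = 0
H = 4608 (H = Mul(2, Pow(Add(-46, Add(-2, 0)), 2)) = Mul(2, Pow(Add(-46, -2), 2)) = Mul(2, Pow(-48, 2)) = Mul(2, 2304) = 4608)
Mul(Function('g')(b), Pow(H, -1)) = Mul(0, Pow(4608, -1)) = Mul(0, Rational(1, 4608)) = 0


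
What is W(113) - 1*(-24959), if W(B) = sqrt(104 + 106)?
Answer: 24959 + sqrt(210) ≈ 24974.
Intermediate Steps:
W(B) = sqrt(210)
W(113) - 1*(-24959) = sqrt(210) - 1*(-24959) = sqrt(210) + 24959 = 24959 + sqrt(210)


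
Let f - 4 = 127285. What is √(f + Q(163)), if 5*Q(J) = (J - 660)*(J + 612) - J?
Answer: √1255535/5 ≈ 224.10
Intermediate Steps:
f = 127289 (f = 4 + 127285 = 127289)
Q(J) = -J/5 + (-660 + J)*(612 + J)/5 (Q(J) = ((J - 660)*(J + 612) - J)/5 = ((-660 + J)*(612 + J) - J)/5 = (-J + (-660 + J)*(612 + J))/5 = -J/5 + (-660 + J)*(612 + J)/5)
√(f + Q(163)) = √(127289 + (-80784 - 49/5*163 + (⅕)*163²)) = √(127289 + (-80784 - 7987/5 + (⅕)*26569)) = √(127289 + (-80784 - 7987/5 + 26569/5)) = √(127289 - 385338/5) = √(251107/5) = √1255535/5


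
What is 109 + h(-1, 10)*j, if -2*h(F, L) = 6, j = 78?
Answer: -125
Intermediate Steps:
h(F, L) = -3 (h(F, L) = -1/2*6 = -3)
109 + h(-1, 10)*j = 109 - 3*78 = 109 - 234 = -125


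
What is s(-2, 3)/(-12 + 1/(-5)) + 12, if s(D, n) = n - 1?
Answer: 722/61 ≈ 11.836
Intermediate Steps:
s(D, n) = -1 + n
s(-2, 3)/(-12 + 1/(-5)) + 12 = (-1 + 3)/(-12 + 1/(-5)) + 12 = 2/(-12 - 1/5) + 12 = 2/(-61/5) + 12 = -5/61*2 + 12 = -10/61 + 12 = 722/61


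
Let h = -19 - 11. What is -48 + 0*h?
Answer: -48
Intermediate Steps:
h = -30
-48 + 0*h = -48 + 0*(-30) = -48 + 0 = -48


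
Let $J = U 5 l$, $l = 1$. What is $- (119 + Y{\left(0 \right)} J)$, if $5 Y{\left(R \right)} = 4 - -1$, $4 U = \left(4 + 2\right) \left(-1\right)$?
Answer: $- \frac{223}{2} \approx -111.5$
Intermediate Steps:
$U = - \frac{3}{2}$ ($U = \frac{\left(4 + 2\right) \left(-1\right)}{4} = \frac{6 \left(-1\right)}{4} = \frac{1}{4} \left(-6\right) = - \frac{3}{2} \approx -1.5$)
$Y{\left(R \right)} = 1$ ($Y{\left(R \right)} = \frac{4 - -1}{5} = \frac{4 + 1}{5} = \frac{1}{5} \cdot 5 = 1$)
$J = - \frac{15}{2}$ ($J = \left(- \frac{3}{2}\right) 5 \cdot 1 = \left(- \frac{15}{2}\right) 1 = - \frac{15}{2} \approx -7.5$)
$- (119 + Y{\left(0 \right)} J) = - (119 + 1 \left(- \frac{15}{2}\right)) = - (119 - \frac{15}{2}) = \left(-1\right) \frac{223}{2} = - \frac{223}{2}$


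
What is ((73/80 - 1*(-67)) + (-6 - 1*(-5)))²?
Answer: 28654609/6400 ≈ 4477.3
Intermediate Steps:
((73/80 - 1*(-67)) + (-6 - 1*(-5)))² = ((73*(1/80) + 67) + (-6 + 5))² = ((73/80 + 67) - 1)² = (5433/80 - 1)² = (5353/80)² = 28654609/6400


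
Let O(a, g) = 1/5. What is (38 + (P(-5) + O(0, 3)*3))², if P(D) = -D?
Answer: 47524/25 ≈ 1901.0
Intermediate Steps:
O(a, g) = ⅕
(38 + (P(-5) + O(0, 3)*3))² = (38 + (-1*(-5) + (⅕)*3))² = (38 + (5 + ⅗))² = (38 + 28/5)² = (218/5)² = 47524/25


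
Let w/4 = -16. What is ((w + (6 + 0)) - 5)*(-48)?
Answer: 3024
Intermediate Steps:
w = -64 (w = 4*(-16) = -64)
((w + (6 + 0)) - 5)*(-48) = ((-64 + (6 + 0)) - 5)*(-48) = ((-64 + 6) - 5)*(-48) = (-58 - 5)*(-48) = -63*(-48) = 3024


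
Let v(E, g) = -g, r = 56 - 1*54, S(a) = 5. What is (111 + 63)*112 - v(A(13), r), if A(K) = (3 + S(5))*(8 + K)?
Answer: 19490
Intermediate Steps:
A(K) = 64 + 8*K (A(K) = (3 + 5)*(8 + K) = 8*(8 + K) = 64 + 8*K)
r = 2 (r = 56 - 54 = 2)
(111 + 63)*112 - v(A(13), r) = (111 + 63)*112 - (-1)*2 = 174*112 - 1*(-2) = 19488 + 2 = 19490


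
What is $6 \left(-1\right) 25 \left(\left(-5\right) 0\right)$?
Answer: $0$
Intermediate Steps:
$6 \left(-1\right) 25 \left(\left(-5\right) 0\right) = \left(-6\right) 25 \cdot 0 = \left(-150\right) 0 = 0$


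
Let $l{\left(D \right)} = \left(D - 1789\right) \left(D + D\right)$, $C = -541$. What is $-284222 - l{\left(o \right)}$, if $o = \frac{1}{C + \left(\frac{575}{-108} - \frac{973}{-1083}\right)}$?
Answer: $- \frac{128528883647009608358}{452202564153025} \approx -2.8423 \cdot 10^{5}$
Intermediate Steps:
$o = - \frac{38988}{21265055}$ ($o = \frac{1}{-541 + \left(\frac{575}{-108} - \frac{973}{-1083}\right)} = \frac{1}{-541 + \left(575 \left(- \frac{1}{108}\right) - - \frac{973}{1083}\right)} = \frac{1}{-541 + \left(- \frac{575}{108} + \frac{973}{1083}\right)} = \frac{1}{-541 - \frac{172547}{38988}} = \frac{1}{- \frac{21265055}{38988}} = - \frac{38988}{21265055} \approx -0.0018334$)
$l{\left(D \right)} = 2 D \left(-1789 + D\right)$ ($l{\left(D \right)} = \left(-1789 + D\right) 2 D = 2 D \left(-1789 + D\right)$)
$-284222 - l{\left(o \right)} = -284222 - 2 \left(- \frac{38988}{21265055}\right) \left(-1789 - \frac{38988}{21265055}\right) = -284222 - 2 \left(- \frac{38988}{21265055}\right) \left(- \frac{38043222383}{21265055}\right) = -284222 - \frac{2966458308536808}{452202564153025} = - \frac{128528883647009608358}{452202564153025}$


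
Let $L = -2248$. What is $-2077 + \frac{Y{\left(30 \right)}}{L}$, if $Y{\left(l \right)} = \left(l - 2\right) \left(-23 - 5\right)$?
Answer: $- \frac{583539}{281} \approx -2076.7$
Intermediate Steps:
$Y{\left(l \right)} = 56 - 28 l$ ($Y{\left(l \right)} = \left(-2 + l\right) \left(-28\right) = 56 - 28 l$)
$-2077 + \frac{Y{\left(30 \right)}}{L} = -2077 + \frac{56 - 840}{-2248} = -2077 + \left(56 - 840\right) \left(- \frac{1}{2248}\right) = -2077 - - \frac{98}{281} = -2077 + \frac{98}{281} = - \frac{583539}{281}$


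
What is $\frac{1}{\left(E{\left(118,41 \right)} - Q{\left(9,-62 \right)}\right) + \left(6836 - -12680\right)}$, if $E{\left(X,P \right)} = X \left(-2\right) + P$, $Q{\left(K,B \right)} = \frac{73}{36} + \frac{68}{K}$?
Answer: $\frac{12}{231737} \approx 5.1783 \cdot 10^{-5}$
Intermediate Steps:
$Q{\left(K,B \right)} = \frac{73}{36} + \frac{68}{K}$ ($Q{\left(K,B \right)} = 73 \cdot \frac{1}{36} + \frac{68}{K} = \frac{73}{36} + \frac{68}{K}$)
$E{\left(X,P \right)} = P - 2 X$ ($E{\left(X,P \right)} = - 2 X + P = P - 2 X$)
$\frac{1}{\left(E{\left(118,41 \right)} - Q{\left(9,-62 \right)}\right) + \left(6836 - -12680\right)} = \frac{1}{\left(\left(41 - 236\right) - \left(\frac{73}{36} + \frac{68}{9}\right)\right) + \left(6836 - -12680\right)} = \frac{1}{\left(\left(41 - 236\right) - \left(\frac{73}{36} + 68 \cdot \frac{1}{9}\right)\right) + \left(6836 + 12680\right)} = \frac{1}{\left(-195 - \left(\frac{73}{36} + \frac{68}{9}\right)\right) + 19516} = \frac{1}{\left(-195 - \frac{115}{12}\right) + 19516} = \frac{1}{- \frac{2455}{12} + 19516} = \frac{1}{\frac{231737}{12}} = \frac{12}{231737}$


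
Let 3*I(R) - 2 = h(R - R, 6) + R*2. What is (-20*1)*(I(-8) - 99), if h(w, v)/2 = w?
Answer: 6220/3 ≈ 2073.3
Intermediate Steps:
h(w, v) = 2*w
I(R) = ⅔ + 2*R/3 (I(R) = ⅔ + (2*(R - R) + R*2)/3 = ⅔ + (2*0 + 2*R)/3 = ⅔ + (0 + 2*R)/3 = ⅔ + (2*R)/3 = ⅔ + 2*R/3)
(-20*1)*(I(-8) - 99) = (-20*1)*((⅔ + (⅔)*(-8)) - 99) = -20*((⅔ - 16/3) - 99) = -20*(-14/3 - 99) = -20*(-311/3) = 6220/3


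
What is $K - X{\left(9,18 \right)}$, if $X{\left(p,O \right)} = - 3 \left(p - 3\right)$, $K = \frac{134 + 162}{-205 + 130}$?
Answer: $\frac{1054}{75} \approx 14.053$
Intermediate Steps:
$K = - \frac{296}{75}$ ($K = \frac{296}{-75} = 296 \left(- \frac{1}{75}\right) = - \frac{296}{75} \approx -3.9467$)
$X{\left(p,O \right)} = 9 - 3 p$ ($X{\left(p,O \right)} = - 3 \left(-3 + p\right) = 9 - 3 p$)
$K - X{\left(9,18 \right)} = - \frac{296}{75} - \left(9 - 27\right) = - \frac{296}{75} - -18 = - \frac{296}{75} + 18 = \frac{1054}{75}$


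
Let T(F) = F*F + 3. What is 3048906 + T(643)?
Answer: 3462358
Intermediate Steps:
T(F) = 3 + F**2 (T(F) = F**2 + 3 = 3 + F**2)
3048906 + T(643) = 3048906 + (3 + 643**2) = 3048906 + (3 + 413449) = 3048906 + 413452 = 3462358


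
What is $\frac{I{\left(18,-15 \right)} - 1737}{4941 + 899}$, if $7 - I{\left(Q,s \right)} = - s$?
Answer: $- \frac{349}{1168} \approx -0.2988$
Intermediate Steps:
$I{\left(Q,s \right)} = 7 + s$ ($I{\left(Q,s \right)} = 7 - - s = 7 + s$)
$\frac{I{\left(18,-15 \right)} - 1737}{4941 + 899} = \frac{\left(7 - 15\right) - 1737}{4941 + 899} = \frac{-8 - 1737}{5840} = \left(-1745\right) \frac{1}{5840} = - \frac{349}{1168}$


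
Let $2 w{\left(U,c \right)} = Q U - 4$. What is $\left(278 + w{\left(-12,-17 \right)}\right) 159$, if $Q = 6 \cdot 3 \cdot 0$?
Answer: $43884$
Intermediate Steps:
$Q = 0$ ($Q = 18 \cdot 0 = 0$)
$w{\left(U,c \right)} = -2$ ($w{\left(U,c \right)} = \frac{0 U - 4}{2} = \frac{0 - 4}{2} = \frac{1}{2} \left(-4\right) = -2$)
$\left(278 + w{\left(-12,-17 \right)}\right) 159 = \left(278 - 2\right) 159 = 276 \cdot 159 = 43884$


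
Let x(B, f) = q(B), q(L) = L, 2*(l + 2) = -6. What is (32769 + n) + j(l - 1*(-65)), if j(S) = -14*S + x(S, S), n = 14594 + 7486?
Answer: 54069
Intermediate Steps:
l = -5 (l = -2 + (½)*(-6) = -2 - 3 = -5)
n = 22080
x(B, f) = B
j(S) = -13*S (j(S) = -14*S + S = -13*S)
(32769 + n) + j(l - 1*(-65)) = (32769 + 22080) - 13*(-5 - 1*(-65)) = 54849 - 13*(-5 + 65) = 54849 - 13*60 = 54849 - 780 = 54069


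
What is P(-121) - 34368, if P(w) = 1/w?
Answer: -4158529/121 ≈ -34368.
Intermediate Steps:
P(-121) - 34368 = 1/(-121) - 34368 = -1/121 - 34368 = -4158529/121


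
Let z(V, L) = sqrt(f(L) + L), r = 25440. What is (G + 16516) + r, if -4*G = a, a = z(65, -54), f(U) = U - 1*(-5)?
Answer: 41956 - I*sqrt(103)/4 ≈ 41956.0 - 2.5372*I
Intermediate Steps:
f(U) = 5 + U (f(U) = U + 5 = 5 + U)
z(V, L) = sqrt(5 + 2*L) (z(V, L) = sqrt((5 + L) + L) = sqrt(5 + 2*L))
a = I*sqrt(103) (a = sqrt(5 + 2*(-54)) = sqrt(5 - 108) = sqrt(-103) = I*sqrt(103) ≈ 10.149*I)
G = -I*sqrt(103)/4 ≈ -2.5372*I
(G + 16516) + r = (-I*sqrt(103)/4 + 16516) + 25440 = (16516 - I*sqrt(103)/4) + 25440 = 41956 - I*sqrt(103)/4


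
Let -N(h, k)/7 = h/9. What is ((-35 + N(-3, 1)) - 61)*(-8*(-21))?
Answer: -15736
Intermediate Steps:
N(h, k) = -7*h/9
((-35 + N(-3, 1)) - 61)*(-8*(-21)) = ((-35 - 7/9*(-3)) - 61)*(-8*(-21)) = ((-35 + 7/3) - 61)*168 = (-98/3 - 61)*168 = -281/3*168 = -15736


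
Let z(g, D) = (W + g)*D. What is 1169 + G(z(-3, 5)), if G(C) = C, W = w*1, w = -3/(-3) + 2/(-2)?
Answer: 1154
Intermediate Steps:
w = 0 (w = -3*(-1/3) + 2*(-1/2) = 1 - 1 = 0)
W = 0 (W = 0*1 = 0)
z(g, D) = D*g (z(g, D) = (0 + g)*D = g*D = D*g)
1169 + G(z(-3, 5)) = 1169 + 5*(-3) = 1169 - 15 = 1154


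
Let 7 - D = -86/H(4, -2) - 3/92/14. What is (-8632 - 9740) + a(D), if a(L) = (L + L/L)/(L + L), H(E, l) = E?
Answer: -1348870985/73422 ≈ -18371.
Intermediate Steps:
D = 36711/1288 (D = 7 - (-86/4 - 3/92/14) = 7 - (-86*¼ - 3*1/92*(1/14)) = 7 - (-43/2 - 3/92*1/14) = 7 - (-43/2 - 3/1288) = 7 - 1*(-27695/1288) = 7 + 27695/1288 = 36711/1288 ≈ 28.502)
a(L) = (1 + L)/(2*L) (a(L) = (L + 1)/((2*L)) = (1 + L)*(1/(2*L)) = (1 + L)/(2*L))
(-8632 - 9740) + a(D) = (-8632 - 9740) + (1 + 36711/1288)/(2*(36711/1288)) = -18372 + (½)*(1288/36711)*(37999/1288) = -18372 + 37999/73422 = -1348870985/73422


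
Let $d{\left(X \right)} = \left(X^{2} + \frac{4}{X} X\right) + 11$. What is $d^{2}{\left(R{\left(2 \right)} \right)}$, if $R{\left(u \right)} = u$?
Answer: $361$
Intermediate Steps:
$d{\left(X \right)} = 15 + X^{2}$ ($d{\left(X \right)} = \left(X^{2} + 4\right) + 11 = \left(4 + X^{2}\right) + 11 = 15 + X^{2}$)
$d^{2}{\left(R{\left(2 \right)} \right)} = \left(15 + 2^{2}\right)^{2} = \left(15 + 4\right)^{2} = 19^{2} = 361$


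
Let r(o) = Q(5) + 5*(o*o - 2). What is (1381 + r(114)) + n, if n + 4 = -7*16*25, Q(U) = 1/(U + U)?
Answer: 635471/10 ≈ 63547.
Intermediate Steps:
Q(U) = 1/(2*U)
n = -2804 (n = -4 - 7*16*25 = -4 - 112*25 = -4 - 2800 = -2804)
r(o) = -99/10 + 5*o² (r(o) = (½)/5 + 5*(o*o - 2) = (½)*(⅕) + 5*(o² - 2) = ⅒ + 5*(-2 + o²) = ⅒ + (-10 + 5*o²) = -99/10 + 5*o²)
(1381 + r(114)) + n = (1381 + (-99/10 + 5*114²)) - 2804 = (1381 + (-99/10 + 5*12996)) - 2804 = (1381 + (-99/10 + 64980)) - 2804 = (1381 + 649701/10) - 2804 = 663511/10 - 2804 = 635471/10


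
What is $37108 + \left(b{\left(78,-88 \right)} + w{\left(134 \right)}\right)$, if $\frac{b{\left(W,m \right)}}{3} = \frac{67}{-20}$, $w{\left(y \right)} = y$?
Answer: $\frac{744639}{20} \approx 37232.0$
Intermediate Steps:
$b{\left(W,m \right)} = - \frac{201}{20}$ ($b{\left(W,m \right)} = 3 \frac{67}{-20} = 3 \cdot 67 \left(- \frac{1}{20}\right) = 3 \left(- \frac{67}{20}\right) = - \frac{201}{20}$)
$37108 + \left(b{\left(78,-88 \right)} + w{\left(134 \right)}\right) = 37108 + \left(- \frac{201}{20} + 134\right) = 37108 + \frac{2479}{20} = \frac{744639}{20}$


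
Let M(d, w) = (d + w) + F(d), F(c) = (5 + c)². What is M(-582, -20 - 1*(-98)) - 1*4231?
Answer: 328194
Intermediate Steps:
M(d, w) = d + w + (5 + d)² (M(d, w) = (d + w) + (5 + d)² = d + w + (5 + d)²)
M(-582, -20 - 1*(-98)) - 1*4231 = (-582 + (-20 - 1*(-98)) + (5 - 582)²) - 1*4231 = (-582 + (-20 + 98) + (-577)²) - 4231 = (-582 + 78 + 332929) - 4231 = 332425 - 4231 = 328194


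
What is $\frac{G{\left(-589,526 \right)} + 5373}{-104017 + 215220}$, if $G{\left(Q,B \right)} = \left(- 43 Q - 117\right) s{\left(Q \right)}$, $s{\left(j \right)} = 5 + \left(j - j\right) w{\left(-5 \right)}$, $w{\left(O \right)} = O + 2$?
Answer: $\frac{131423}{111203} \approx 1.1818$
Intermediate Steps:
$w{\left(O \right)} = 2 + O$
$s{\left(j \right)} = 5$ ($s{\left(j \right)} = 5 + \left(j - j\right) \left(2 - 5\right) = 5 + 0 \left(-3\right) = 5 + 0 = 5$)
$G{\left(Q,B \right)} = -585 - 215 Q$ ($G{\left(Q,B \right)} = \left(- 43 Q - 117\right) 5 = \left(-117 - 43 Q\right) 5 = -585 - 215 Q$)
$\frac{G{\left(-589,526 \right)} + 5373}{-104017 + 215220} = \frac{\left(-585 - -126635\right) + 5373}{-104017 + 215220} = \frac{\left(-585 + 126635\right) + 5373}{111203} = \left(126050 + 5373\right) \frac{1}{111203} = 131423 \cdot \frac{1}{111203} = \frac{131423}{111203}$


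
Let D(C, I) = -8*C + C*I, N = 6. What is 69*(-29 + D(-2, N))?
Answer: -1725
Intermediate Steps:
69*(-29 + D(-2, N)) = 69*(-29 - 2*(-8 + 6)) = 69*(-29 - 2*(-2)) = 69*(-29 + 4) = 69*(-25) = -1725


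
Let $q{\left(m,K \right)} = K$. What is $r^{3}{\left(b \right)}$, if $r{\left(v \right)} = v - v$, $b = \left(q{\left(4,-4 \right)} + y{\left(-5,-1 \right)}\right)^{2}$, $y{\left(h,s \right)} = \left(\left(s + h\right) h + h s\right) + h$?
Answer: $0$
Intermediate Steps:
$y{\left(h,s \right)} = h + h s + h \left(h + s\right)$ ($y{\left(h,s \right)} = \left(\left(h + s\right) h + h s\right) + h = \left(h \left(h + s\right) + h s\right) + h = \left(h s + h \left(h + s\right)\right) + h = h + h s + h \left(h + s\right)$)
$b = 676$ ($b = \left(-4 - 5 \left(1 - 5 + 2 \left(-1\right)\right)\right)^{2} = \left(-4 - 5 \left(1 - 5 - 2\right)\right)^{2} = \left(-4 - -30\right)^{2} = \left(-4 + 30\right)^{2} = 26^{2} = 676$)
$r{\left(v \right)} = 0$
$r^{3}{\left(b \right)} = 0^{3} = 0$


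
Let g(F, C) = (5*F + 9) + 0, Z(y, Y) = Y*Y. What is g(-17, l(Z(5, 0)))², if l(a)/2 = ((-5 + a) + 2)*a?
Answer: 5776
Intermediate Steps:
Z(y, Y) = Y²
l(a) = 2*a*(-3 + a) (l(a) = 2*(((-5 + a) + 2)*a) = 2*((-3 + a)*a) = 2*(a*(-3 + a)) = 2*a*(-3 + a))
g(F, C) = 9 + 5*F (g(F, C) = (9 + 5*F) + 0 = 9 + 5*F)
g(-17, l(Z(5, 0)))² = (9 + 5*(-17))² = (9 - 85)² = (-76)² = 5776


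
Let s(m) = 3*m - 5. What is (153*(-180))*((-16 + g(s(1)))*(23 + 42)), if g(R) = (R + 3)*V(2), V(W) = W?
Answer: 25061400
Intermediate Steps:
s(m) = -5 + 3*m
g(R) = 6 + 2*R (g(R) = (R + 3)*2 = (3 + R)*2 = 6 + 2*R)
(153*(-180))*((-16 + g(s(1)))*(23 + 42)) = (153*(-180))*((-16 + (6 + 2*(-5 + 3*1)))*(23 + 42)) = -27540*(-16 + (6 + 2*(-5 + 3)))*65 = -27540*(-16 + (6 + 2*(-2)))*65 = -27540*(-16 + (6 - 4))*65 = -27540*(-16 + 2)*65 = -(-385560)*65 = -27540*(-910) = 25061400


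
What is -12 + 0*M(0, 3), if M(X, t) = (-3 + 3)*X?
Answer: -12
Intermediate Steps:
M(X, t) = 0 (M(X, t) = 0*X = 0)
-12 + 0*M(0, 3) = -12 + 0*0 = -12 + 0 = -12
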